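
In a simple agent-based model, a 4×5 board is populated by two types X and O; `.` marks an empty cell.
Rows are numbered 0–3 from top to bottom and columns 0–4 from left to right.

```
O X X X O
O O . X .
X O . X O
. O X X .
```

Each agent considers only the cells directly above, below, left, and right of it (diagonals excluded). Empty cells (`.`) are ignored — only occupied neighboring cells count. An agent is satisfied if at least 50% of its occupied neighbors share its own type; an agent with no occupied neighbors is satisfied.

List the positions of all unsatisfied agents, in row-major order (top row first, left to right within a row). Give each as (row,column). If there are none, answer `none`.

Row 0: (0,0)O 1/2 ok · (0,1)X 1/3 unhappy · (0,2)X 2/2 ok · (0,3)X 2/3 ok · (0,4)O 0/1 unhappy
Row 1: (1,0)O 2/3 ok · (1,1)O 2/3 ok · (1,3)X 2/2 ok
Row 2: (2,0)X 0/2 unhappy · (2,1)O 2/3 ok · (2,3)X 2/3 ok · (2,4)O 0/1 unhappy
Row 3: (3,1)O 1/2 ok · (3,2)X 1/2 ok · (3,3)X 2/2 ok

(0,1), (0,4), (2,0), (2,4)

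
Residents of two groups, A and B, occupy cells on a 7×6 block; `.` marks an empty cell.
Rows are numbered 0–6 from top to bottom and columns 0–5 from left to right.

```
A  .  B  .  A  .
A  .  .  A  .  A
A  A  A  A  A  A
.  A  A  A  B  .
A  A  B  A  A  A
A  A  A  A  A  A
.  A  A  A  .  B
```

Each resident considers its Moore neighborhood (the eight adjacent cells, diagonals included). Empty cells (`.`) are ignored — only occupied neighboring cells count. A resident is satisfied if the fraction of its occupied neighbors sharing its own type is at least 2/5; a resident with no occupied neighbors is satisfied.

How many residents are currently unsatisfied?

(0,0)A 1/1 ok
(0,2)B 0/1 unhappy
(0,4)A 2/2 ok
(1,0)A 3/3 ok
(1,3)A 4/5 ok
(1,5)A 3/3 ok
(2,0)A 3/3 ok
(2,1)A 5/5 ok
(2,2)A 6/6 ok
(2,3)A 5/6 ok
(2,4)A 5/6 ok
(2,5)A 2/3 ok
(3,1)A 6/7 ok
(3,2)A 7/8 ok
(3,3)A 6/8 ok
(3,4)B 0/7 unhappy
(4,0)A 4/4 ok
(4,1)A 6/7 ok
(4,2)B 0/8 unhappy
(4,3)A 6/8 ok
(4,4)A 6/7 ok
(4,5)A 3/4 ok
(5,0)A 4/4 ok
(5,1)A 6/7 ok
(5,2)A 7/8 ok
(5,3)A 6/7 ok
(5,4)A 6/7 ok
(5,5)A 3/4 ok
(6,1)A 4/4 ok
(6,2)A 5/5 ok
(6,3)A 4/4 ok
(6,5)B 0/2 unhappy
Unsatisfied: (0,2), (3,4), (4,2), (6,5) — 4 in total.

4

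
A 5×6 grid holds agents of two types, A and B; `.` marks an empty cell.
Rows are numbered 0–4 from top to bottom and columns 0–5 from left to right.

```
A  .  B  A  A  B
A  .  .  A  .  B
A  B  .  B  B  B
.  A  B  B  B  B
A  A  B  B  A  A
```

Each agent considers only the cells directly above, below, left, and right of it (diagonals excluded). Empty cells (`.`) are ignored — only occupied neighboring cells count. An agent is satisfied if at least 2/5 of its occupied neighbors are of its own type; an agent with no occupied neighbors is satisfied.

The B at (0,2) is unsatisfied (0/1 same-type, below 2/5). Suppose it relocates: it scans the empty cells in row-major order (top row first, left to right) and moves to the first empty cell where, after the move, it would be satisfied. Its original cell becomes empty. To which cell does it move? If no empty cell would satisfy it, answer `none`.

(1,1)

Vacating (0,2). Empty cells in order:
  (0,1): 0/1 same-type → still unsatisfied.
  (1,1): 1/2 same-type → satisfied — stop here.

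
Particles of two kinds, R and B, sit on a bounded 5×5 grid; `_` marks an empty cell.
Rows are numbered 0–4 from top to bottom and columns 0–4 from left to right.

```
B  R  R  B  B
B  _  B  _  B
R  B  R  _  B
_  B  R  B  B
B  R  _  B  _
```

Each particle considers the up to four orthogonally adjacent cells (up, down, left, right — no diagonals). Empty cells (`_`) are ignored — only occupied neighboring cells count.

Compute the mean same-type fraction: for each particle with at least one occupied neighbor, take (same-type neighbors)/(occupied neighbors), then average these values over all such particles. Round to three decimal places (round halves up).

(0,0)B 1/2
(0,1)R 1/2
(0,2)R 1/3
(0,3)B 1/2
(0,4)B 2/2
(1,0)B 1/2
(1,2)B 0/2
(1,4)B 2/2
(2,0)R 0/2
(2,1)B 1/3
(2,2)R 1/3
(2,4)B 2/2
(3,1)B 1/3
(3,2)R 1/3
(3,3)B 2/3
(3,4)B 2/2
(4,0)B 0/1
(4,1)R 0/2
(4,3)B 1/1
Sum over 19 particles: 1/2 + 1/2 + 1/3 + 1/2 + 2/2 + 1/2 + 0/2 + 2/2 + 0/2 + 1/3 + 1/3 + 2/2 + 1/3 + 1/3 + 2/3 + 2/2 + 0/1 + 0/2 + 1/1 = 28/3; mean = 28/3 ÷ 19 = 28/57 = 0.491228… → 0.491.

0.491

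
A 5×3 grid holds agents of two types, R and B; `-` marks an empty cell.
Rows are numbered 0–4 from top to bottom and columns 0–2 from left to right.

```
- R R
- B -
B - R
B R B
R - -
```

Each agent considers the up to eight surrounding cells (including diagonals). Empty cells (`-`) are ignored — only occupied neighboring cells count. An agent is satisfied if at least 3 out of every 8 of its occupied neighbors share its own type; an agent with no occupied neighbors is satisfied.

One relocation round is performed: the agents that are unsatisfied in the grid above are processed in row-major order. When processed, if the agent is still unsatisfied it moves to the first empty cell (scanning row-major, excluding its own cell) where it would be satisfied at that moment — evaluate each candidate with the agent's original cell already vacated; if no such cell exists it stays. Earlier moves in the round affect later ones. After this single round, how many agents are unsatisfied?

Initially unsatisfied (in order): (1,1), (2,2), (3,0), (3,2).
  (1,1) → (1,0).
  (2,2): now satisfied by earlier moves; stays.
  (3,0) → (0,0).
  (3,2) → (1,1).
Resulting grid:
B R R
B B -
B - R
- R -
R - -
Unsatisfied now: (0,1).

1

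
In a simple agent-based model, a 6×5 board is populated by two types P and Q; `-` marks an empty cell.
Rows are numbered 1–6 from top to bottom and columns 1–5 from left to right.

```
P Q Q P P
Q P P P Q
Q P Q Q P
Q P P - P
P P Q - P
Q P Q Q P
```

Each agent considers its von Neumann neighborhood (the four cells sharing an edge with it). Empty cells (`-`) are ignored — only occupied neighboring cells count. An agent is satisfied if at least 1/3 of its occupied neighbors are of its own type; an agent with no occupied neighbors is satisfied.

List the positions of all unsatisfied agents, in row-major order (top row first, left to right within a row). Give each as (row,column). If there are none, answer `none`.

(1,1), (2,5), (3,3), (6,1)

Row 1: (1,1)P 0/2 ✗ · (1,2)Q 1/3 ✓ · (1,3)Q 1/3 ✓ · (1,4)P 2/3 ✓ · (1,5)P 1/2 ✓
Row 2: (2,1)Q 1/3 ✓ · (2,2)P 2/4 ✓ · (2,3)P 2/4 ✓ · (2,4)P 2/4 ✓ · (2,5)Q 0/3 ✗
Row 3: (3,1)Q 2/3 ✓ · (3,2)P 2/4 ✓ · (3,3)Q 1/4 ✗ · (3,4)Q 1/3 ✓ · (3,5)P 1/3 ✓
Row 4: (4,1)Q 1/3 ✓ · (4,2)P 3/4 ✓ · (4,3)P 1/3 ✓ · (4,5)P 2/2 ✓
Row 5: (5,1)P 1/3 ✓ · (5,2)P 3/4 ✓ · (5,3)Q 1/3 ✓ · (5,5)P 2/2 ✓
Row 6: (6,1)Q 0/2 ✗ · (6,2)P 1/3 ✓ · (6,3)Q 2/3 ✓ · (6,4)Q 1/2 ✓ · (6,5)P 1/2 ✓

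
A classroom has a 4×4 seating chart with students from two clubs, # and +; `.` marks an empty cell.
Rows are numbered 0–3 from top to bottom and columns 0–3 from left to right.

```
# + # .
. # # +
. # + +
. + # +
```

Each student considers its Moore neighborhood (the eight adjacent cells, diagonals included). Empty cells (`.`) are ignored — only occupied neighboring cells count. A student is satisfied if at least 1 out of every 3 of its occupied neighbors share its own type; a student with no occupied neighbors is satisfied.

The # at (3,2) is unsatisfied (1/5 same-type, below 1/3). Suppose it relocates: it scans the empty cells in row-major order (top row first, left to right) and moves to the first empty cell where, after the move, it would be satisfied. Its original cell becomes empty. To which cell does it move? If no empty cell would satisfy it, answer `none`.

Vacating (3,2). Empty cells in order:
  (0,3): 2/3 same-type → satisfied — stop here.

(0,3)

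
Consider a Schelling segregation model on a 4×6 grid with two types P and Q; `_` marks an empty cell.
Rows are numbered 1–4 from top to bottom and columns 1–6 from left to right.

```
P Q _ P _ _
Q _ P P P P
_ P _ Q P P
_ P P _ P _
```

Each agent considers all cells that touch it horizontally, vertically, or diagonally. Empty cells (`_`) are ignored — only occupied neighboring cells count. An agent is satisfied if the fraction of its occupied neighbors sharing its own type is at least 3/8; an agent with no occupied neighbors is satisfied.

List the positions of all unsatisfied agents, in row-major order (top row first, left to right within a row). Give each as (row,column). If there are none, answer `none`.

(1,1), (1,2), (2,1), (3,4)

(1,1)P 0/2 not
(1,2)Q 1/3 not
(1,4)P 3/3 satisfied
(2,1)Q 1/3 not
(2,3)P 3/5 satisfied
(2,4)P 4/5 satisfied
(2,5)P 5/6 satisfied
(2,6)P 3/3 satisfied
(3,2)P 3/4 satisfied
(3,4)Q 0/6 not
(3,5)P 5/6 satisfied
(3,6)P 4/4 satisfied
(4,2)P 2/2 satisfied
(4,3)P 2/3 satisfied
(4,5)P 2/3 satisfied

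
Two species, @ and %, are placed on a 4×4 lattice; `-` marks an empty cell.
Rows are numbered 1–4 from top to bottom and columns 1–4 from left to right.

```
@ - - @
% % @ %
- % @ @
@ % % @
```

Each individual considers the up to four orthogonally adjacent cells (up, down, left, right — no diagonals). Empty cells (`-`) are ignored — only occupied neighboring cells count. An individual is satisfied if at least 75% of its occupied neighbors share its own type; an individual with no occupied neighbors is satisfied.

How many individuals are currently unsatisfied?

13

(1,1)@ 0/1 unhappy
(1,4)@ 0/1 unhappy
(2,1)% 1/2 unhappy
(2,2)% 2/3 unhappy
(2,3)@ 1/3 unhappy
(2,4)% 0/3 unhappy
(3,2)% 2/3 unhappy
(3,3)@ 2/4 unhappy
(3,4)@ 2/3 unhappy
(4,1)@ 0/1 unhappy
(4,2)% 2/3 unhappy
(4,3)% 1/3 unhappy
(4,4)@ 1/2 unhappy
Unsatisfied: (1,1), (1,4), (2,1), (2,2), (2,3), (2,4), (3,2), (3,3), (3,4), (4,1), (4,2), (4,3), (4,4) — 13 in total.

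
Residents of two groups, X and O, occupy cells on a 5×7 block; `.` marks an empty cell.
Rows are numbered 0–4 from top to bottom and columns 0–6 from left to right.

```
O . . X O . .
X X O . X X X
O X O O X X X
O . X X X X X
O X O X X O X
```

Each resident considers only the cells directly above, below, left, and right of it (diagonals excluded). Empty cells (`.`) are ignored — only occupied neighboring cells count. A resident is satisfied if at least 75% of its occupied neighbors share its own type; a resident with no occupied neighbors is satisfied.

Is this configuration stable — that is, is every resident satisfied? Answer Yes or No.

(0,0)O 0/1 not
(0,3)X 0/1 not
(0,4)O 0/2 not
(1,0)X 1/3 not
(1,1)X 2/3 not
(1,2)O 1/2 not
(1,4)X 2/3 not
(1,5)X 3/3 satisfied
(1,6)X 2/2 satisfied
(2,0)O 1/3 not
(2,1)X 1/3 not
(2,2)O 2/4 not
(2,3)O 1/3 not
(2,4)X 3/4 satisfied
(2,5)X 4/4 satisfied
(2,6)X 3/3 satisfied
(3,0)O 2/2 satisfied
(3,2)X 1/3 not
(3,3)X 3/4 satisfied
(3,4)X 4/4 satisfied
(3,5)X 3/4 satisfied
(3,6)X 3/3 satisfied
(4,0)O 1/2 not
(4,1)X 0/2 not
(4,2)O 0/3 not
(4,3)X 2/3 not
(4,4)X 2/3 not
(4,5)O 0/3 not
(4,6)X 1/2 not
For instance (0,0) has only 0/1 same-type neighbors, below 3/4.

No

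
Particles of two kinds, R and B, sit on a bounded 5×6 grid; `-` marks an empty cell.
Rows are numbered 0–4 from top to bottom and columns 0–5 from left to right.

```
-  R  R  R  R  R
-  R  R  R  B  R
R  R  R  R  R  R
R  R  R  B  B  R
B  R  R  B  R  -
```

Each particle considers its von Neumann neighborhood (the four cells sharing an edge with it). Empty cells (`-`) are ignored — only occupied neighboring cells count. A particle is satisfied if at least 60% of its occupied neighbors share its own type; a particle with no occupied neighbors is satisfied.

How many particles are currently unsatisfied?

8

Row 0: (0,1)R 2/2 ✓ · (0,2)R 3/3 ✓ · (0,3)R 3/3 ✓ · (0,4)R 2/3 ✓ · (0,5)R 2/2 ✓
Row 1: (1,1)R 3/3 ✓ · (1,2)R 4/4 ✓ · (1,3)R 3/4 ✓ · (1,4)B 0/4 ✗ · (1,5)R 2/3 ✓
Row 2: (2,0)R 2/2 ✓ · (2,1)R 4/4 ✓ · (2,2)R 4/4 ✓ · (2,3)R 3/4 ✓ · (2,4)R 2/4 ✗ · (2,5)R 3/3 ✓
Row 3: (3,0)R 2/3 ✓ · (3,1)R 4/4 ✓ · (3,2)R 3/4 ✓ · (3,3)B 2/4 ✗ · (3,4)B 1/4 ✗ · (3,5)R 1/2 ✗
Row 4: (4,0)B 0/2 ✗ · (4,1)R 2/3 ✓ · (4,2)R 2/3 ✓ · (4,3)B 1/3 ✗ · (4,4)R 0/2 ✗
Unsatisfied: (1,4), (2,4), (3,3), (3,4), (3,5), (4,0), (4,3), (4,4) — 8 in total.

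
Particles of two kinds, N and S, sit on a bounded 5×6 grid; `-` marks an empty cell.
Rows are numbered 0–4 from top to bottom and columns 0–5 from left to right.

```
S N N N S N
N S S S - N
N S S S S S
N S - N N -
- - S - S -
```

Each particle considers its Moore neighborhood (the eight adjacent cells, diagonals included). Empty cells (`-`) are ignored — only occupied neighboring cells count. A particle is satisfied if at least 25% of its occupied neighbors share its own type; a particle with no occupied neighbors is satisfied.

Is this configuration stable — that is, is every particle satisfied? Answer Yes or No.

No

Row 0: (0,0)S 1/3 satisfied · (0,1)N 2/5 satisfied · (0,2)N 2/5 satisfied · (0,3)N 1/4 satisfied · (0,4)S 1/4 satisfied · (0,5)N 1/2 satisfied
Row 1: (1,0)N 2/5 satisfied · (1,1)S 4/8 satisfied · (1,2)S 5/8 satisfied · (1,3)S 5/7 satisfied · (1,5)N 1/4 satisfied
Row 2: (2,0)N 2/5 satisfied · (2,1)S 4/7 satisfied · (2,2)S 6/7 satisfied · (2,3)S 4/6 satisfied · (2,4)S 3/6 satisfied · (2,5)S 1/3 satisfied
Row 3: (3,0)N 1/3 satisfied · (3,1)S 3/5 satisfied · (3,3)N 1/6 not · (3,4)N 1/5 not
Row 4: (4,2)S 1/2 satisfied · (4,4)S 0/2 not
For instance (3,3) has only 1/6 same-type neighbors, below 1/4.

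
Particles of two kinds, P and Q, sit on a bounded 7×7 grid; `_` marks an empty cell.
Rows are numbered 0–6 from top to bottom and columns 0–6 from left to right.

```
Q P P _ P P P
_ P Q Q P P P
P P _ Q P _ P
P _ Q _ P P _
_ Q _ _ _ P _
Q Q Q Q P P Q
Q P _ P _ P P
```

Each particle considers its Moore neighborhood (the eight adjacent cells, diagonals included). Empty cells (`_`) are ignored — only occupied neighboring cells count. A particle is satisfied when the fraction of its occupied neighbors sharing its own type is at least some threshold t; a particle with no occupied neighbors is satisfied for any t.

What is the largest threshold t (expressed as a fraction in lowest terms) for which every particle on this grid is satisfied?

(0,0)Q 0/2
(0,1)P 2/4
(0,2)P 2/4
(0,4)P 3/4
(0,5)P 5/5
(0,6)P 3/3
(1,1)P 4/6
(1,2)Q 2/6
(1,3)Q 2/6
(1,4)P 4/6
(1,5)P 7/7
(1,6)P 4/4
(2,0)P 3/3
(2,1)P 3/5
(2,3)Q 3/6
(2,4)P 4/6
(2,6)P 3/3
(3,0)P 2/3
(3,2)Q 2/3
(3,4)P 3/4
(3,5)P 4/4
(4,1)Q 4/5
(4,5)P 4/5
(5,0)Q 3/4
(5,1)Q 4/5
(5,2)Q 3/5
(5,3)Q 1/3
(5,4)P 4/5
(5,5)P 4/5
(5,6)Q 0/4
(6,0)Q 2/3
(6,1)P 0/4
(6,3)P 1/3
(6,5)P 3/4
(6,6)P 2/3
The smallest same-type fraction is 0/2 at (0,0), which reduces to 0/1. Any threshold above that leaves this particle unsatisfied.

0/1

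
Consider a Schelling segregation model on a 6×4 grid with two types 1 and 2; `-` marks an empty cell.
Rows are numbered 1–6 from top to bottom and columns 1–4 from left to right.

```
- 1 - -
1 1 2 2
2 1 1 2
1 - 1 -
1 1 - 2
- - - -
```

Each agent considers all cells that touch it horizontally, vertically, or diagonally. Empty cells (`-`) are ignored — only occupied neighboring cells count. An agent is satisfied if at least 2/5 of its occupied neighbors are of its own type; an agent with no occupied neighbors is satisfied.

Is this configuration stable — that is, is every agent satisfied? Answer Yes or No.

No

Row 1: (1,2)1 2/3 ok
Row 2: (2,1)1 3/4 ok · (2,2)1 4/6 ok · (2,3)2 2/6 unhappy · (2,4)2 2/3 ok
Row 3: (3,1)2 0/4 unhappy · (3,2)1 5/7 ok · (3,3)1 3/6 ok · (3,4)2 2/4 ok
Row 4: (4,1)1 3/4 ok · (4,3)1 3/5 ok
Row 5: (5,1)1 2/2 ok · (5,2)1 3/3 ok · (5,4)2 0/1 unhappy
For instance (2,3) has only 2/6 same-type neighbors, below 2/5.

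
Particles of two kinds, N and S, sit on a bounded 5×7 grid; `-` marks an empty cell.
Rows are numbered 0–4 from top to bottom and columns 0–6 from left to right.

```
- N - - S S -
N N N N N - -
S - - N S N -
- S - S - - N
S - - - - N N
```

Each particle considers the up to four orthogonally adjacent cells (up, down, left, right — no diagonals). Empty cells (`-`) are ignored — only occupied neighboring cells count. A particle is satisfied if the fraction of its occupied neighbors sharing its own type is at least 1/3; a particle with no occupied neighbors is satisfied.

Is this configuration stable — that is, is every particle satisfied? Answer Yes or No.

(0,1)N 1/1 satisfied
(0,4)S 1/2 satisfied
(0,5)S 1/1 satisfied
(1,0)N 1/2 satisfied
(1,1)N 3/3 satisfied
(1,2)N 2/2 satisfied
(1,3)N 3/3 satisfied
(1,4)N 1/3 satisfied
(2,0)S 0/1 not
(2,3)N 1/3 satisfied
(2,4)S 0/3 not
(2,5)N 0/1 not
(3,1)S 0/0 satisfied
(3,3)S 0/1 not
(3,6)N 1/1 satisfied
(4,0)S 0/0 satisfied
(4,5)N 1/1 satisfied
(4,6)N 2/2 satisfied
For instance (2,0) has only 0/1 same-type neighbors, below 1/3.

No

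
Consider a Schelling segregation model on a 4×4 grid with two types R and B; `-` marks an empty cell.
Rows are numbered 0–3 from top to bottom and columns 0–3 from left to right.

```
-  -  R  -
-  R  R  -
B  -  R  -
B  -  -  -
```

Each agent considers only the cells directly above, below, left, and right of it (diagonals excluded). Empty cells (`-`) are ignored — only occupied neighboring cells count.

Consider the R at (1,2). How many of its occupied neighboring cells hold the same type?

3

Occupied neighbors of (1,2): (0,2)=R, (2,2)=R, (1,1)=R.
Same type (R): 3 of 3.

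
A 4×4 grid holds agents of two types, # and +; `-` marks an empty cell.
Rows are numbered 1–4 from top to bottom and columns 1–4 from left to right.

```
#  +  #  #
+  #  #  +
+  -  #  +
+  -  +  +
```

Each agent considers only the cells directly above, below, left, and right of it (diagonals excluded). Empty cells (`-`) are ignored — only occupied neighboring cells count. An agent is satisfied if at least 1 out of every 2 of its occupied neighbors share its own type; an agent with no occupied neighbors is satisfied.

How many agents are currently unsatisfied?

Row 1: (1,1)# 0/2 ✗ · (1,2)+ 0/3 ✗ · (1,3)# 2/3 ✓ · (1,4)# 1/2 ✓
Row 2: (2,1)+ 1/3 ✗ · (2,2)# 1/3 ✗ · (2,3)# 3/4 ✓ · (2,4)+ 1/3 ✗
Row 3: (3,1)+ 2/2 ✓ · (3,3)# 1/3 ✗ · (3,4)+ 2/3 ✓
Row 4: (4,1)+ 1/1 ✓ · (4,3)+ 1/2 ✓ · (4,4)+ 2/2 ✓
Unsatisfied: (1,1), (1,2), (2,1), (2,2), (2,4), (3,3) — 6 in total.

6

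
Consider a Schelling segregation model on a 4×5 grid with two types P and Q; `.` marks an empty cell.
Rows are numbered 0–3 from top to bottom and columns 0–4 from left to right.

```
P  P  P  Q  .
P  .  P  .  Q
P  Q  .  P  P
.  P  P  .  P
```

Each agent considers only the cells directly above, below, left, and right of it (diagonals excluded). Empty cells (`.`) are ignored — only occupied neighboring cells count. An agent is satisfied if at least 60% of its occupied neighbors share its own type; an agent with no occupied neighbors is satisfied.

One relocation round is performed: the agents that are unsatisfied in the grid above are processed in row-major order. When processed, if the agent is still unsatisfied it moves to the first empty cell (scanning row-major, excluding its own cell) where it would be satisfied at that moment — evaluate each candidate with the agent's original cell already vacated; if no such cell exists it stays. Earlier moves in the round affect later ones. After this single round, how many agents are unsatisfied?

2

Initially unsatisfied (in order): (0,3), (1,4), (2,0), (2,1), (3,1).
  (0,3) → (0,4).
  (1,4): no empty cell satisfies it; stays.
  (2,0) → (1,1).
  (2,1): no empty cell satisfies it; stays.
  (3,1) → (1,3).
Resulting grid:
P P P . Q
P P P P Q
. Q . P P
. . P . P
Unsatisfied now: (1,4), (2,1).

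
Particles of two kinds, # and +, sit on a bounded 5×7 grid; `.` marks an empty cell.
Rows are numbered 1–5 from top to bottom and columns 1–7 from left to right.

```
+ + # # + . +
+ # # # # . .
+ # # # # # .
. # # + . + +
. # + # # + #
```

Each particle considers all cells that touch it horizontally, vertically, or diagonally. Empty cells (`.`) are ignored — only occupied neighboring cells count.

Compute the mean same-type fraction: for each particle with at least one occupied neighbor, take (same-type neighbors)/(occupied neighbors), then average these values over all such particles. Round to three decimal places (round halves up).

(1,1)+ 2/3
(1,2)+ 2/5
(1,3)# 4/5
(1,4)# 4/5
(1,5)+ 0/3
(1,7)+ — no occupied neighbors
(2,1)+ 3/5
(2,2)# 4/8
(2,3)# 7/8
(2,4)# 7/8
(2,5)# 5/6
(3,1)+ 1/4
(3,2)# 5/7
(3,3)# 7/8
(3,4)# 6/7
(3,5)# 4/6
(3,6)# 2/4
(4,2)# 4/6
(4,3)# 6/8
(4,4)+ 1/7
(4,6)+ 2/6
(4,7)+ 2/4
(5,2)# 2/3
(5,3)+ 1/5
(5,4)# 2/4
(5,5)# 1/4
(5,6)+ 2/4
(5,7)# 0/3
Sum over 27 particles: 2/3 + 2/5 + 4/5 + 4/5 + 0/3 + 3/5 + 4/8 + 7/8 + 7/8 + 5/6 + 1/4 + 5/7 + 7/8 + 6/7 + 4/6 + 2/4 + 4/6 + 6/8 + 1/7 + 2/6 + 2/4 + 2/3 + 1/5 + 2/4 + 1/4 + 2/4 + 0/3 = 12367/840; mean = 12367/840 ÷ 27 = 12367/22680 = 0.545282… → 0.545.

0.545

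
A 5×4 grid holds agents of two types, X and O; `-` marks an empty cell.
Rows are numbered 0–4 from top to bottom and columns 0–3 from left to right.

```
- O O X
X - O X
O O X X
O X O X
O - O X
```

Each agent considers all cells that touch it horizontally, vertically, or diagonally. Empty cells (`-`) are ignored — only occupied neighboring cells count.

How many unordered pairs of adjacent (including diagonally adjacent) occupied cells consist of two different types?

22

Scan each occupied cell's neighbors to the right and below (and the two forward diagonals) so each pair is counted once.
Row 0: O(0,1)–O(0,2)= O(0,1)–O(1,2)= O(0,1)–X(1,0)≠ O(0,2)–X(0,3)≠ O(0,2)–O(1,2)= O(0,2)–X(1,3)≠ X(0,3)–X(1,3)= X(0,3)–O(1,2)≠  → 4/8 unlike.
Row 1: X(1,0)–O(2,0)≠ X(1,0)–O(2,1)≠ O(1,2)–X(1,3)≠ O(1,2)–X(2,2)≠ O(1,2)–X(2,3)≠ O(1,2)–O(2,1)= X(1,3)–X(2,3)= X(1,3)–X(2,2)=  → 5/8 unlike.
Row 2: O(2,0)–O(2,1)= O(2,0)–O(3,0)= O(2,0)–X(3,1)≠ O(2,1)–X(2,2)≠ O(2,1)–X(3,1)≠ O(2,1)–O(3,2)= O(2,1)–O(3,0)= X(2,2)–X(2,3)= X(2,2)–O(3,2)≠ X(2,2)–X(3,3)= X(2,2)–X(3,1)= X(2,3)–X(3,3)= X(2,3)–O(3,2)≠  → 5/13 unlike.
Row 3: O(3,0)–X(3,1)≠ O(3,0)–O(4,0)= X(3,1)–O(3,2)≠ X(3,1)–O(4,2)≠ X(3,1)–O(4,0)≠ O(3,2)–X(3,3)≠ O(3,2)–O(4,2)= O(3,2)–X(4,3)≠ X(3,3)–X(4,3)= X(3,3)–O(4,2)≠  → 7/10 unlike.
Row 4: O(4,2)–X(4,3)≠  → 1/1 unlike.
Total adjacent occupied pairs: 40; unlike-type pairs: 22.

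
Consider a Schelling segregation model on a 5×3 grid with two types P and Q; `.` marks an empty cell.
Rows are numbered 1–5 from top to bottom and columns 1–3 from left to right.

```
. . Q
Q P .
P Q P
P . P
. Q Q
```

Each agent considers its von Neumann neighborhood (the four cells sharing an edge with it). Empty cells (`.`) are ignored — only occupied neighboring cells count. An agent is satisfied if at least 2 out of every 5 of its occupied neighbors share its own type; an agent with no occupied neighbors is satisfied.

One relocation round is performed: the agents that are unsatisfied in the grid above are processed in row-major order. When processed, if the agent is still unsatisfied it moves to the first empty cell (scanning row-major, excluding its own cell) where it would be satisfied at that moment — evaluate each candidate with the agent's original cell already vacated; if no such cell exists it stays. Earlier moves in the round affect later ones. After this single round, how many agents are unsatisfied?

0

Initially unsatisfied (in order): (2,1), (2,2), (3,1), (3,2).
  (2,1) → (1,1).
  (2,2) → (2,1).
  (3,1): now satisfied by earlier moves; stays.
  (3,2) → (1,2).
Resulting grid:
Q Q Q
P . .
P . P
P . P
. Q Q
All satisfied now.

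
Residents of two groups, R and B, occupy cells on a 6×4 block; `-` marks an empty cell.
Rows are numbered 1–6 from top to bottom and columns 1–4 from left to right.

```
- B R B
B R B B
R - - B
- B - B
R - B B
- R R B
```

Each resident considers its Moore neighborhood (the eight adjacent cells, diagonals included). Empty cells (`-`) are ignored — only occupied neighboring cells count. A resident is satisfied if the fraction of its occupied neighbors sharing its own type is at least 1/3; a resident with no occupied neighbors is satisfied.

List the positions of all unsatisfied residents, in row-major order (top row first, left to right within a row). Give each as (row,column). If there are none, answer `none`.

(1,3), (6,3)

(1,2)B 2/4 satisfied
(1,3)R 1/5 not
(1,4)B 2/3 satisfied
(2,1)B 1/3 satisfied
(2,2)R 2/5 satisfied
(2,3)B 4/6 satisfied
(2,4)B 3/4 satisfied
(3,1)R 1/3 satisfied
(3,4)B 3/3 satisfied
(4,2)B 1/3 satisfied
(4,4)B 3/3 satisfied
(5,1)R 1/2 satisfied
(5,3)B 4/6 satisfied
(5,4)B 3/4 satisfied
(6,2)R 2/3 satisfied
(6,3)R 1/4 not
(6,4)B 2/3 satisfied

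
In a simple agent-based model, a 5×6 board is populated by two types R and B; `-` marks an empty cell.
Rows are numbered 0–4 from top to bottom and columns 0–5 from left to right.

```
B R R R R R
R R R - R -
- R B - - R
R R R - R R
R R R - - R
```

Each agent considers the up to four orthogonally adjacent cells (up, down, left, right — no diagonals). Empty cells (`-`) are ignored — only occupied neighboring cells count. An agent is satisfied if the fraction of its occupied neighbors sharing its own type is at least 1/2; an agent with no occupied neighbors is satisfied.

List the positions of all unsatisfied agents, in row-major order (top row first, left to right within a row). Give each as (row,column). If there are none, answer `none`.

Row 0: (0,0)B 0/2 not · (0,1)R 2/3 satisfied · (0,2)R 3/3 satisfied · (0,3)R 2/2 satisfied · (0,4)R 3/3 satisfied · (0,5)R 1/1 satisfied
Row 1: (1,0)R 1/2 satisfied · (1,1)R 4/4 satisfied · (1,2)R 2/3 satisfied · (1,4)R 1/1 satisfied
Row 2: (2,1)R 2/3 satisfied · (2,2)B 0/3 not · (2,5)R 1/1 satisfied
Row 3: (3,0)R 2/2 satisfied · (3,1)R 4/4 satisfied · (3,2)R 2/3 satisfied · (3,4)R 1/1 satisfied · (3,5)R 3/3 satisfied
Row 4: (4,0)R 2/2 satisfied · (4,1)R 3/3 satisfied · (4,2)R 2/2 satisfied · (4,5)R 1/1 satisfied

(0,0), (2,2)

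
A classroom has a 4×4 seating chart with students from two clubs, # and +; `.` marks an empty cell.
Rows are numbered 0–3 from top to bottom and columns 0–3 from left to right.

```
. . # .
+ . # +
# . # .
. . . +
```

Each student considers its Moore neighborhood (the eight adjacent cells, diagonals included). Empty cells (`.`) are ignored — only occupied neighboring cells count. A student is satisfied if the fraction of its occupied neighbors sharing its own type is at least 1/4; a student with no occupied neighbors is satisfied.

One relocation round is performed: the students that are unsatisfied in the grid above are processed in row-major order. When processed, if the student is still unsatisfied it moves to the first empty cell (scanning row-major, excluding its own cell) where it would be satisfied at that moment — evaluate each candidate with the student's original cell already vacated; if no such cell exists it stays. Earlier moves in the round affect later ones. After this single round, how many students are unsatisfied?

1

Initially unsatisfied (in order): (1,0), (1,3), (2,0), (3,3).
  (1,0) → (0,0).
  (1,3) → (0,1).
  (2,0): now satisfied by earlier moves; stays.
  (3,3) → (1,0).
Resulting grid:
+ + # .
+ . # .
# . # .
. . . .
Unsatisfied now: (2,0).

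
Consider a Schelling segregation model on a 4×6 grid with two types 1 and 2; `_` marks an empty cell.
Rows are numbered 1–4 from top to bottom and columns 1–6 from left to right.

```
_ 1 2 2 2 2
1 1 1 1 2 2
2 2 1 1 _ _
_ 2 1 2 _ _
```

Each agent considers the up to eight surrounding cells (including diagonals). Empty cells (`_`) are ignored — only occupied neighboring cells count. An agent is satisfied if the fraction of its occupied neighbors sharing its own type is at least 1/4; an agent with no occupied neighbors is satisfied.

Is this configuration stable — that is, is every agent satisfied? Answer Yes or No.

No

Row 1: (1,2)1 3/4 satisfied · (1,3)2 1/5 not · (1,4)2 3/5 satisfied · (1,5)2 4/5 satisfied · (1,6)2 3/3 satisfied
Row 2: (2,1)1 2/4 satisfied · (2,2)1 4/7 satisfied · (2,3)1 5/8 satisfied · (2,4)1 3/7 satisfied · (2,5)2 4/6 satisfied · (2,6)2 3/3 satisfied
Row 3: (3,1)2 2/4 satisfied · (3,2)2 2/7 satisfied · (3,3)1 5/8 satisfied · (3,4)1 4/6 satisfied
Row 4: (4,2)2 2/4 satisfied · (4,3)1 2/5 satisfied · (4,4)2 0/3 not
For instance (1,3) has only 1/5 same-type neighbors, below 1/4.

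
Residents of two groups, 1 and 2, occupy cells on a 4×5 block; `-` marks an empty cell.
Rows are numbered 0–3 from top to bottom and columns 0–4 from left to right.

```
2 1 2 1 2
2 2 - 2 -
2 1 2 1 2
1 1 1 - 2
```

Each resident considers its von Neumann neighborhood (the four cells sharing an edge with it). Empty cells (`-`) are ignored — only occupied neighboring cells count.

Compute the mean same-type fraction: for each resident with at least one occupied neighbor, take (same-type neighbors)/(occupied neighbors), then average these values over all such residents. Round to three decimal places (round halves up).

Row 0: (0,0)2 1/2 · (0,1)1 0/3 · (0,2)2 0/2 · (0,3)1 0/3 · (0,4)2 0/1
Row 1: (1,0)2 3/3 · (1,1)2 1/3 · (1,3)2 0/2
Row 2: (2,0)2 1/3 · (2,1)1 1/4 · (2,2)2 0/3 · (2,3)1 0/3 · (2,4)2 1/2
Row 3: (3,0)1 1/2 · (3,1)1 3/3 · (3,2)1 1/2 · (3,4)2 1/1
Sum over 17 residents: 1/2 + 0/3 + 0/2 + 0/3 + 0/1 + 3/3 + 1/3 + 0/2 + 1/3 + 1/4 + 0/3 + 0/3 + 1/2 + 1/2 + 3/3 + 1/2 + 1/1 = 71/12; mean = 71/12 ÷ 17 = 71/204 = 0.348039… → 0.348.

0.348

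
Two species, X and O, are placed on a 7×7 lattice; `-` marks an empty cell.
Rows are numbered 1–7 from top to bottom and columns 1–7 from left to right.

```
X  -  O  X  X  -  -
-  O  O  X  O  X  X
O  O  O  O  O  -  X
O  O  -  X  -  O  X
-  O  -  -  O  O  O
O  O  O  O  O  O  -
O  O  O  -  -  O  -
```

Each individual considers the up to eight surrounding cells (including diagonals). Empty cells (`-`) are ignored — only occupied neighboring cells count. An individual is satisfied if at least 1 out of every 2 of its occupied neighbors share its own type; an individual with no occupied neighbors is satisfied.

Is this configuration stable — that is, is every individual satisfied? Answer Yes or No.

No

Row 1: (1,1)X 0/1 not · (1,3)O 2/4 satisfied · (1,4)X 2/5 not · (1,5)X 3/4 satisfied
Row 2: (2,2)O 5/6 satisfied · (2,3)O 5/7 satisfied · (2,4)X 2/8 not · (2,5)O 2/6 not · (2,6)X 3/5 satisfied · (2,7)X 2/2 satisfied
Row 3: (3,1)O 4/4 satisfied · (3,2)O 6/6 satisfied · (3,3)O 5/7 satisfied · (3,4)O 4/6 satisfied · (3,5)O 3/6 satisfied · (3,7)X 3/4 satisfied
Row 4: (4,1)O 4/4 satisfied · (4,2)O 5/5 satisfied · (4,4)X 0/4 not · (4,6)O 4/6 satisfied · (4,7)X 1/4 not
Row 5: (5,2)O 5/5 satisfied · (5,5)O 5/6 satisfied · (5,6)O 5/6 satisfied · (5,7)O 3/4 satisfied
Row 6: (6,1)O 4/4 satisfied · (6,2)O 6/6 satisfied · (6,3)O 5/5 satisfied · (6,4)O 4/4 satisfied · (6,5)O 5/5 satisfied · (6,6)O 5/5 satisfied
Row 7: (7,1)O 3/3 satisfied · (7,2)O 5/5 satisfied · (7,3)O 4/4 satisfied · (7,6)O 2/2 satisfied
For instance (1,1) has only 0/1 same-type neighbors, below 1/2.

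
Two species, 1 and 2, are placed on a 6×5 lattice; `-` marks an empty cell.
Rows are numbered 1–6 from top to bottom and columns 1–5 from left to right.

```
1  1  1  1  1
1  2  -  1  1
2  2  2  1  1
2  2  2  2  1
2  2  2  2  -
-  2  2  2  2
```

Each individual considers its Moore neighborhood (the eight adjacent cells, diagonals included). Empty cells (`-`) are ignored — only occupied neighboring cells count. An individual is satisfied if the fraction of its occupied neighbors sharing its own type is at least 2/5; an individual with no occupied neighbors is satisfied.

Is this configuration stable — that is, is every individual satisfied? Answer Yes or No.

Yes

(1,1)1 2/3 ✓
(1,2)1 3/4 ✓
(1,3)1 3/4 ✓
(1,4)1 4/4 ✓
(1,5)1 3/3 ✓
(2,1)1 2/5 ✓
(2,2)2 3/7 ✓
(2,4)1 6/7 ✓
(2,5)1 5/5 ✓
(3,1)2 4/5 ✓
(3,2)2 6/7 ✓
(3,3)2 5/7 ✓
(3,4)1 4/7 ✓
(3,5)1 4/5 ✓
(4,1)2 5/5 ✓
(4,2)2 8/8 ✓
(4,3)2 7/8 ✓
(4,4)2 4/7 ✓
(4,5)1 2/4 ✓
(5,1)2 4/4 ✓
(5,2)2 7/7 ✓
(5,3)2 8/8 ✓
(5,4)2 6/7 ✓
(6,2)2 4/4 ✓
(6,3)2 5/5 ✓
(6,4)2 4/4 ✓
(6,5)2 2/2 ✓
All meet the threshold, so the configuration is stable.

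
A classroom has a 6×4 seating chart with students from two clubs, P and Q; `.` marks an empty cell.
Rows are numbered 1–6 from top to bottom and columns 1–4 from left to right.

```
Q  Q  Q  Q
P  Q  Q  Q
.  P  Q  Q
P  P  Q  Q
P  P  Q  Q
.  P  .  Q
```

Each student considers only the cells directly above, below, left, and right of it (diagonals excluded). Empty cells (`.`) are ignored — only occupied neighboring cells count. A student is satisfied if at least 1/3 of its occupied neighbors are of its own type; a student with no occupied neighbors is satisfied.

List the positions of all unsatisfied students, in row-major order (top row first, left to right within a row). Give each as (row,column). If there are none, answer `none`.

(1,1)Q 1/2 ok
(1,2)Q 3/3 ok
(1,3)Q 3/3 ok
(1,4)Q 2/2 ok
(2,1)P 0/2 unhappy
(2,2)Q 2/4 ok
(2,3)Q 4/4 ok
(2,4)Q 3/3 ok
(3,2)P 1/3 ok
(3,3)Q 3/4 ok
(3,4)Q 3/3 ok
(4,1)P 2/2 ok
(4,2)P 3/4 ok
(4,3)Q 3/4 ok
(4,4)Q 3/3 ok
(5,1)P 2/2 ok
(5,2)P 3/4 ok
(5,3)Q 2/3 ok
(5,4)Q 3/3 ok
(6,2)P 1/1 ok
(6,4)Q 1/1 ok

(2,1)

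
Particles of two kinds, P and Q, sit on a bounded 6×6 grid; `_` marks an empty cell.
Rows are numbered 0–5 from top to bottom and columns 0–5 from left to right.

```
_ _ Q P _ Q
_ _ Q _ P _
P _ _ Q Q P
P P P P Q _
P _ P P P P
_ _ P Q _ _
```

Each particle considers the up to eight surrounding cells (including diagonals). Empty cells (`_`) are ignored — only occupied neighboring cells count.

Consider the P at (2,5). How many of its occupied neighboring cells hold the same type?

1

Occupied neighbors of (2,5): (1,4)=P, (2,4)=Q, (3,4)=Q.
Same type (P): 1 of 3.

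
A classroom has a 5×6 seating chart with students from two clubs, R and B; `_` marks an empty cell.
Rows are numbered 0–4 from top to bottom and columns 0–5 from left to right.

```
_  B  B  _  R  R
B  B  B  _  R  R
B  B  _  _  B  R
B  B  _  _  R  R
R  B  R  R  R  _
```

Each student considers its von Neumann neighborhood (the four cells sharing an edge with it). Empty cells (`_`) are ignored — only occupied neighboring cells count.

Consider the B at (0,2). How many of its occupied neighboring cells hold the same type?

Occupied neighbors of (0,2): (1,2)=B, (0,1)=B.
Same type (B): 2 of 2.

2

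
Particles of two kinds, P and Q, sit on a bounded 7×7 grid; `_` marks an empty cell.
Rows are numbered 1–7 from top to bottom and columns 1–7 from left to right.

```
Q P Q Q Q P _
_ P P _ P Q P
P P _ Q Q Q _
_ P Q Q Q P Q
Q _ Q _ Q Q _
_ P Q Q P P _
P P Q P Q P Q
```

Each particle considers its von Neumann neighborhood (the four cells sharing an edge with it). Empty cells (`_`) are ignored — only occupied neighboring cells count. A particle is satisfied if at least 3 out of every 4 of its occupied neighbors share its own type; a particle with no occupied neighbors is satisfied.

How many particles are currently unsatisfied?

26

Row 1: (1,1)Q 0/1 not · (1,2)P 1/3 not · (1,3)Q 1/3 not · (1,4)Q 2/2 satisfied · (1,5)Q 1/3 not · (1,6)P 0/2 not
Row 2: (2,2)P 3/3 satisfied · (2,3)P 1/2 not · (2,5)P 0/3 not · (2,6)Q 1/4 not · (2,7)P 0/1 not
Row 3: (3,1)P 1/1 satisfied · (3,2)P 3/3 satisfied · (3,4)Q 2/2 satisfied · (3,5)Q 3/4 satisfied · (3,6)Q 2/3 not
Row 4: (4,2)P 1/2 not · (4,3)Q 2/3 not · (4,4)Q 3/3 satisfied · (4,5)Q 3/4 satisfied · (4,6)P 0/4 not · (4,7)Q 0/1 not
Row 5: (5,1)Q 0/0 satisfied · (5,3)Q 2/2 satisfied · (5,5)Q 2/3 not · (5,6)Q 1/3 not
Row 6: (6,2)P 1/2 not · (6,3)Q 3/4 satisfied · (6,4)Q 1/3 not · (6,5)P 1/4 not · (6,6)P 2/3 not
Row 7: (7,1)P 1/1 satisfied · (7,2)P 2/3 not · (7,3)Q 1/3 not · (7,4)P 0/3 not · (7,5)Q 0/3 not · (7,6)P 1/3 not · (7,7)Q 0/1 not
Unsatisfied: (1,1), (1,2), (1,3), (1,5), (1,6), (2,3), (2,5), (2,6), (2,7), (3,6), (4,2), (4,3), (4,6), (4,7), (5,5), (5,6), (6,2), (6,4), (6,5), (6,6), (7,2), (7,3), (7,4), (7,5), (7,6), (7,7) — 26 in total.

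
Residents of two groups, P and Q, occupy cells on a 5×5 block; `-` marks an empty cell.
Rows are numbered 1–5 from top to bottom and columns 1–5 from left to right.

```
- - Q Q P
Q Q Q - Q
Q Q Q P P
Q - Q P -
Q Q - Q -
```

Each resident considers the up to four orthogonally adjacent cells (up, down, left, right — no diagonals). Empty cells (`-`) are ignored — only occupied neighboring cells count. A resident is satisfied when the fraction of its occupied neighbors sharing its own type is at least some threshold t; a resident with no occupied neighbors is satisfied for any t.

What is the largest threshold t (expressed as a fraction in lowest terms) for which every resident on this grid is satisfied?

0/1

Row 1: (1,3)Q 2/2 · (1,4)Q 1/2 · (1,5)P 0/2
Row 2: (2,1)Q 2/2 · (2,2)Q 3/3 · (2,3)Q 3/3 · (2,5)Q 0/2
Row 3: (3,1)Q 3/3 · (3,2)Q 3/3 · (3,3)Q 3/4 · (3,4)P 2/3 · (3,5)P 1/2
Row 4: (4,1)Q 2/2 · (4,3)Q 1/2 · (4,4)P 1/3
Row 5: (5,1)Q 2/2 · (5,2)Q 1/1 · (5,4)Q 0/1
The smallest same-type fraction is 0/2 at (1,5), which reduces to 0/1. Any threshold above that leaves this resident unsatisfied.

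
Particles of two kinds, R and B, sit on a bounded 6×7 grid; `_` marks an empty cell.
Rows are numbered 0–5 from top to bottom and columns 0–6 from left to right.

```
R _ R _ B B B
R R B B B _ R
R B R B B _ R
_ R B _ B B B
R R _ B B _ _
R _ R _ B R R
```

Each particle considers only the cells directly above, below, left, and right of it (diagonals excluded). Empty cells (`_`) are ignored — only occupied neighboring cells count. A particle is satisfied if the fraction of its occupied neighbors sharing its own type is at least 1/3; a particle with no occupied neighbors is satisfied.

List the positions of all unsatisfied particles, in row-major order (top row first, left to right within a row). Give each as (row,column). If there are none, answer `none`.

(0,2), (1,2), (2,1), (2,2), (3,2)

Row 0: (0,0)R 1/1 ✓ · (0,2)R 0/1 ✗ · (0,4)B 2/2 ✓ · (0,5)B 2/2 ✓ · (0,6)B 1/2 ✓
Row 1: (1,0)R 3/3 ✓ · (1,1)R 1/3 ✓ · (1,2)B 1/4 ✗ · (1,3)B 3/3 ✓ · (1,4)B 3/3 ✓ · (1,6)R 1/2 ✓
Row 2: (2,0)R 1/2 ✓ · (2,1)B 0/4 ✗ · (2,2)R 0/4 ✗ · (2,3)B 2/3 ✓ · (2,4)B 3/3 ✓ · (2,6)R 1/2 ✓
Row 3: (3,1)R 1/3 ✓ · (3,2)B 0/2 ✗ · (3,4)B 3/3 ✓ · (3,5)B 2/2 ✓ · (3,6)B 1/2 ✓
Row 4: (4,0)R 2/2 ✓ · (4,1)R 2/2 ✓ · (4,3)B 1/1 ✓ · (4,4)B 3/3 ✓
Row 5: (5,0)R 1/1 ✓ · (5,2)R 0/0 ✓ · (5,4)B 1/2 ✓ · (5,5)R 1/2 ✓ · (5,6)R 1/1 ✓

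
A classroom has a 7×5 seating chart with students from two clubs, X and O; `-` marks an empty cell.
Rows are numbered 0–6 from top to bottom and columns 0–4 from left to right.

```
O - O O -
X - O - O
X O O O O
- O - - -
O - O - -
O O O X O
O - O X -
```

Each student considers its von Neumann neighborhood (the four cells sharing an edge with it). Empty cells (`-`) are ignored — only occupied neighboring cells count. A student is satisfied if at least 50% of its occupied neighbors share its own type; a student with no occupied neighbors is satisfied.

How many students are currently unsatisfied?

Row 0: (0,0)O 0/1 ✗ · (0,2)O 2/2 ✓ · (0,3)O 1/1 ✓
Row 1: (1,0)X 1/2 ✓ · (1,2)O 2/2 ✓ · (1,4)O 1/1 ✓
Row 2: (2,0)X 1/2 ✓ · (2,1)O 2/3 ✓ · (2,2)O 3/3 ✓ · (2,3)O 2/2 ✓ · (2,4)O 2/2 ✓
Row 3: (3,1)O 1/1 ✓
Row 4: (4,0)O 1/1 ✓ · (4,2)O 1/1 ✓
Row 5: (5,0)O 3/3 ✓ · (5,1)O 2/2 ✓ · (5,2)O 3/4 ✓ · (5,3)X 1/3 ✗ · (5,4)O 0/1 ✗
Row 6: (6,0)O 1/1 ✓ · (6,2)O 1/2 ✓ · (6,3)X 1/2 ✓
Unsatisfied: (0,0), (5,3), (5,4) — 3 in total.

3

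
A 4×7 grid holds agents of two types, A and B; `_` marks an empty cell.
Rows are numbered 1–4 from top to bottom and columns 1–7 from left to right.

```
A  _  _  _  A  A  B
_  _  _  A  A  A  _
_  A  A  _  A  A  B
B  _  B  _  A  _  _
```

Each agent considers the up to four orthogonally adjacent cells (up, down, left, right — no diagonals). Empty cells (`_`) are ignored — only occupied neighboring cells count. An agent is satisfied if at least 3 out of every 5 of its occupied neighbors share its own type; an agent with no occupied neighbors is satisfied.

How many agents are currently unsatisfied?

4

(1,1)A 0/0 ok
(1,5)A 2/2 ok
(1,6)A 2/3 ok
(1,7)B 0/1 unhappy
(2,4)A 1/1 ok
(2,5)A 4/4 ok
(2,6)A 3/3 ok
(3,2)A 1/1 ok
(3,3)A 1/2 unhappy
(3,5)A 3/3 ok
(3,6)A 2/3 ok
(3,7)B 0/1 unhappy
(4,1)B 0/0 ok
(4,3)B 0/1 unhappy
(4,5)A 1/1 ok
Unsatisfied: (1,7), (3,3), (3,7), (4,3) — 4 in total.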